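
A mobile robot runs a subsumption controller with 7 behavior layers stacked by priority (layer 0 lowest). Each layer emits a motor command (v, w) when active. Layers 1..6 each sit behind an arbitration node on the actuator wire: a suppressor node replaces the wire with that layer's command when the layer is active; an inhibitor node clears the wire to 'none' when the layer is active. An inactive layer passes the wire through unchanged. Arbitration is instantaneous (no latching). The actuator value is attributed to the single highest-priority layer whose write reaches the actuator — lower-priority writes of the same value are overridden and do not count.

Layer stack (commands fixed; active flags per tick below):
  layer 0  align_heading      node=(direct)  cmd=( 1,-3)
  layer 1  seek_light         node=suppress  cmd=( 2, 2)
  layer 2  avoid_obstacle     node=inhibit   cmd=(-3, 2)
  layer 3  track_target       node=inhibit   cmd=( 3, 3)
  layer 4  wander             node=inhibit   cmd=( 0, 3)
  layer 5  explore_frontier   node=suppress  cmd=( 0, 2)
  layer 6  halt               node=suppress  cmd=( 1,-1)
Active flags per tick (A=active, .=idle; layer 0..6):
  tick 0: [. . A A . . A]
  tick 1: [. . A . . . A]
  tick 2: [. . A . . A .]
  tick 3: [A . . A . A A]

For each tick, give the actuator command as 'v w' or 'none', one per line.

tick 0:
  [0] align_heading off; wire := none
  [1] seek_light off; pass none
  [2] avoid_obstacle on (inhibit); wire := none
  [3] track_target on (inhibit); wire := none
  [4] wander off; pass none
  [5] explore_frontier off; pass none
  [6] halt on (suppress); wire := (1, -1)
  output (1, -1)
tick 1:
  [0] align_heading off; wire := none
  [1] seek_light off; pass none
  [2] avoid_obstacle on (inhibit); wire := none
  [3] track_target off; pass none
  [4] wander off; pass none
  [5] explore_frontier off; pass none
  [6] halt on (suppress); wire := (1, -1)
  output (1, -1)
tick 2:
  [0] align_heading off; wire := none
  [1] seek_light off; pass none
  [2] avoid_obstacle on (inhibit); wire := none
  [3] track_target off; pass none
  [4] wander off; pass none
  [5] explore_frontier on (suppress); wire := (0, 2)
  [6] halt off; pass (0, 2)
  output (0, 2)
tick 3:
  [0] align_heading on; wire := (1, -3)
  [1] seek_light off; pass (1, -3)
  [2] avoid_obstacle off; pass (1, -3)
  [3] track_target on (inhibit); wire := none
  [4] wander off; pass none
  [5] explore_frontier on (suppress); wire := (0, 2)
  [6] halt on (suppress); wire := (1, -1)
  output (1, -1)

1 -1
1 -1
0 2
1 -1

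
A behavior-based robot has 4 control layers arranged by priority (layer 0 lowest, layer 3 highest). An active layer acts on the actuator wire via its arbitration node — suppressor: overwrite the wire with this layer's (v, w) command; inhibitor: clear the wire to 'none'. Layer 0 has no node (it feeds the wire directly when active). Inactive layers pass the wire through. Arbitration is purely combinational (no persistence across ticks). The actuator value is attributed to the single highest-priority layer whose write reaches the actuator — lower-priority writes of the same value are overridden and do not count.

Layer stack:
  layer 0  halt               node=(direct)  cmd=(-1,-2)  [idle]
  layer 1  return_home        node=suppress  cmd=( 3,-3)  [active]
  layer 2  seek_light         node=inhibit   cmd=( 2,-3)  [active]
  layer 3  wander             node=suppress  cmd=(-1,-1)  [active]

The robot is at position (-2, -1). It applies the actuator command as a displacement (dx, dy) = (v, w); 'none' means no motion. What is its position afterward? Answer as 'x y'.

-3 -2

L0 halt: idle → wire = none
L1 return_home: active, suppressor → wire = (3, -3)
L2 seek_light: active, inhibitor → wire = none
L3 wander: active, suppressor → wire = (-1, -1)
actuator = (-1, -1)
position: (-2, -1) + (-1, -1) = (-3, -2)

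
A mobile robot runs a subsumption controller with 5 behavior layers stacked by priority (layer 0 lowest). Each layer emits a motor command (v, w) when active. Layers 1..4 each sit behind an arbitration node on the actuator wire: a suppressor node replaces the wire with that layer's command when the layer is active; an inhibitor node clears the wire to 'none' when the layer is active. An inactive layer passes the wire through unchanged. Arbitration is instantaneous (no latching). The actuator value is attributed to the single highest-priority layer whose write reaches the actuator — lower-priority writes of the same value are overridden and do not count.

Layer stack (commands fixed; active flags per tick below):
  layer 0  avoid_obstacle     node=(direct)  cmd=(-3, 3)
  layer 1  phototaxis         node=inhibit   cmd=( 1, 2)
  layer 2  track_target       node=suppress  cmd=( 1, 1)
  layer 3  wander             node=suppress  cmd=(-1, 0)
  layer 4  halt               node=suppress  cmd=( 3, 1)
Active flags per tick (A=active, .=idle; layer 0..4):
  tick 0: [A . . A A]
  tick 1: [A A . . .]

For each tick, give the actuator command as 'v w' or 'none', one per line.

tick 0:
  L0 avoid_obstacle: active, feeds wire = (-3, 3)
  L1 phototaxis: idle → wire stays (-3, 3)
  L2 track_target: idle → wire stays (-3, 3)
  L3 wander: active, suppressor → wire = (-1, 0)
  L4 halt: active, suppressor → wire = (3, 1)
  actuator = (3, 1)
tick 1:
  L0 avoid_obstacle: active, feeds wire = (-3, 3)
  L1 phototaxis: active, inhibitor → wire = none
  L2 track_target: idle → wire stays none
  L3 wander: idle → wire stays none
  L4 halt: idle → wire stays none
  actuator = none

3 1
none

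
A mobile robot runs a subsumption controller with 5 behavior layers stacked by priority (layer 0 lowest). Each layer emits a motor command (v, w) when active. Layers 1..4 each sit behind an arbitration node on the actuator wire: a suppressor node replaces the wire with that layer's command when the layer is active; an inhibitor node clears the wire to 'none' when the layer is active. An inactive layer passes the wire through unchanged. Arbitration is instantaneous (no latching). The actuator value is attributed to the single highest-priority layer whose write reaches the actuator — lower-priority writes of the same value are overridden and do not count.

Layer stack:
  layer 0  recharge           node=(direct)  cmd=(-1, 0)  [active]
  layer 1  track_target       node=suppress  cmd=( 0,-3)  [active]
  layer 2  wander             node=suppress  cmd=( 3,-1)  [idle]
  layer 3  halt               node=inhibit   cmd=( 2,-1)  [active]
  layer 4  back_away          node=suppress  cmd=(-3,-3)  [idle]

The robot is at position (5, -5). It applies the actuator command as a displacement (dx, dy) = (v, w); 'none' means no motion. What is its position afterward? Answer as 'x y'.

layer 0 (recharge) active — direct: (-1, 0)
layer 1 (track_target) active — suppresses: (0, -3)
layer 2 (wander) idle — unchanged: (0, -3)
layer 3 (halt) active — inhibits: none
layer 4 (back_away) idle — unchanged: none
→ actuator none
position: (5, -5) + none = (5, -5)

5 -5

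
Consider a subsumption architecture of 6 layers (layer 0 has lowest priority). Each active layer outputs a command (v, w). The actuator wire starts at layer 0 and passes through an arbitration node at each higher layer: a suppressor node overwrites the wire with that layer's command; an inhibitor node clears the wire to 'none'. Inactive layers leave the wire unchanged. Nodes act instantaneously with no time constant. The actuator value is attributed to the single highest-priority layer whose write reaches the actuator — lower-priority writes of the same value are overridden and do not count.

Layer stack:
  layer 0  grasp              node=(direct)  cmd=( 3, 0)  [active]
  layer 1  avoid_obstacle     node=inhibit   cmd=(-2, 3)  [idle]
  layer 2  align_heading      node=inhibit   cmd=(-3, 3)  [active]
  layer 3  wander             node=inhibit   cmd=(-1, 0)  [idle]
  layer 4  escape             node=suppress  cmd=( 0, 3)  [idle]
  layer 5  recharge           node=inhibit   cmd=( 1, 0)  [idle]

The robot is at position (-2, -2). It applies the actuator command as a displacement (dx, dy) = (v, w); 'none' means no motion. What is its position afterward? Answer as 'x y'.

-2 -2

L0 grasp: active, feeds wire = (3, 0)
L1 avoid_obstacle: idle → wire stays (3, 0)
L2 align_heading: active, inhibitor → wire = none
L3 wander: idle → wire stays none
L4 escape: idle → wire stays none
L5 recharge: idle → wire stays none
actuator = none
position: (-2, -2) + none = (-2, -2)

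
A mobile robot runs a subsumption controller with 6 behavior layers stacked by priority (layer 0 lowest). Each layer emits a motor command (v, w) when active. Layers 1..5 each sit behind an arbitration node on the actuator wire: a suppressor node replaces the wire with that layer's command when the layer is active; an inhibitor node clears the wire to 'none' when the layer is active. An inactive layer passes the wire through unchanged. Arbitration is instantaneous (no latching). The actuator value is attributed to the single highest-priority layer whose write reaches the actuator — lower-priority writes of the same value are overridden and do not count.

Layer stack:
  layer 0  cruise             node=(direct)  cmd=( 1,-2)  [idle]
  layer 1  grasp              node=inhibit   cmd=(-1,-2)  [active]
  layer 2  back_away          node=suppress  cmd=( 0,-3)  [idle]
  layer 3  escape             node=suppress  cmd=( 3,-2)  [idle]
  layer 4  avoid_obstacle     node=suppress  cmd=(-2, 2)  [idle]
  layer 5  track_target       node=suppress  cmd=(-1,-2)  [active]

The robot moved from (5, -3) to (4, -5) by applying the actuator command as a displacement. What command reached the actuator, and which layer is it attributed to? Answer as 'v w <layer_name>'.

-1 -2 track_target

displacement = (4, -5) − (5, -3) = (-1, -2)
[0] cruise off; wire := none
[1] grasp on (inhibit); wire := none
[2] back_away off; pass none
[3] escape off; pass none
[4] avoid_obstacle off; pass none
[5] track_target on (suppress); wire := (-1, -2)
output (-1, -2) — from layer 5 (track_target)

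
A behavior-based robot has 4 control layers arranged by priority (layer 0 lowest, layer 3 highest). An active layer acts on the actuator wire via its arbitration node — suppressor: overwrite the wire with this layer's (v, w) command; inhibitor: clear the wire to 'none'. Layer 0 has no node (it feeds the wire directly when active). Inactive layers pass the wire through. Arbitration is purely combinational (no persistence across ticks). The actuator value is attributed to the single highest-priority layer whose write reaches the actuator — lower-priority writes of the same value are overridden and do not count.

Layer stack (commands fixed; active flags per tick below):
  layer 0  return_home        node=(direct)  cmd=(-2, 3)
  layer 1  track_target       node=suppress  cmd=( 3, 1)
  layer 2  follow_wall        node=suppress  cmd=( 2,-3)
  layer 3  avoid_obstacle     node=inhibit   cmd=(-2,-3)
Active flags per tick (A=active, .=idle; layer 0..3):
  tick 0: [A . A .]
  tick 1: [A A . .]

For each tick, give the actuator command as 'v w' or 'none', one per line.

2 -3
3 1

tick 0:
  L0 return_home: active, feeds wire = (-2, 3)
  L1 track_target: idle → wire stays (-2, 3)
  L2 follow_wall: active, suppressor → wire = (2, -3)
  L3 avoid_obstacle: idle → wire stays (2, -3)
  actuator = (2, -3)
tick 1:
  L0 return_home: active, feeds wire = (-2, 3)
  L1 track_target: active, suppressor → wire = (3, 1)
  L2 follow_wall: idle → wire stays (3, 1)
  L3 avoid_obstacle: idle → wire stays (3, 1)
  actuator = (3, 1)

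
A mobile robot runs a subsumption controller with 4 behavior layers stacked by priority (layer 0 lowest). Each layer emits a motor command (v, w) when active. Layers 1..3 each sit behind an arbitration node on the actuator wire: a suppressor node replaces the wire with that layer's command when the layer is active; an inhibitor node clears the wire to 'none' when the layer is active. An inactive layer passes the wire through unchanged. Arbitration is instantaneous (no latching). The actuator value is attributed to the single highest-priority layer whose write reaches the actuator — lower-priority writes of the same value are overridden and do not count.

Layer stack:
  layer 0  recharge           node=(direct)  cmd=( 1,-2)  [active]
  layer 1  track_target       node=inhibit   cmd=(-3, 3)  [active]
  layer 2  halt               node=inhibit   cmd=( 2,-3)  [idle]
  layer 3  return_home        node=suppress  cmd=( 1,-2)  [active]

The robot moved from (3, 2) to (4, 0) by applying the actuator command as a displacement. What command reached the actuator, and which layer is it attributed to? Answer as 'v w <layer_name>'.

displacement = (4, 0) − (3, 2) = (1, -2)
[0] recharge on; wire := (1, -2)
[1] track_target on (inhibit); wire := none
[2] halt off; pass none
[3] return_home on (suppress); wire := (1, -2)
output (1, -2) — from layer 3 (return_home)

1 -2 return_home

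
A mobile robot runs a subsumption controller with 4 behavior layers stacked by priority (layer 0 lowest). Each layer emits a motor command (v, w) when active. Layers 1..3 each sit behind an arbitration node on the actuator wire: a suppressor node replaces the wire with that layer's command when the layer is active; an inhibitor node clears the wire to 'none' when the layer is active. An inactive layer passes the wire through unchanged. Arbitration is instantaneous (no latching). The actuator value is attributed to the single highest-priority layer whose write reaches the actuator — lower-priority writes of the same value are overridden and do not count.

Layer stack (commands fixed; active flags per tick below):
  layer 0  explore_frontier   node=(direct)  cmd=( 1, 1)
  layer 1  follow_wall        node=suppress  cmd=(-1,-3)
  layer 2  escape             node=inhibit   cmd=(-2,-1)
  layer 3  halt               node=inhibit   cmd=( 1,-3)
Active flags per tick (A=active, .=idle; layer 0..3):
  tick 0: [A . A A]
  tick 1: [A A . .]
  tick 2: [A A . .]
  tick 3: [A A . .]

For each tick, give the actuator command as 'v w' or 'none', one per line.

none
-1 -3
-1 -3
-1 -3

tick 0:
  layer 0 (explore_frontier) active — direct: (1, 1)
  layer 1 (follow_wall) idle — unchanged: (1, 1)
  layer 2 (escape) active — inhibits: none
  layer 3 (halt) active — inhibits: none
  → actuator none
tick 1:
  layer 0 (explore_frontier) active — direct: (1, 1)
  layer 1 (follow_wall) active — suppresses: (-1, -3)
  layer 2 (escape) idle — unchanged: (-1, -3)
  layer 3 (halt) idle — unchanged: (-1, -3)
  → actuator (-1, -3)
tick 2:
  layer 0 (explore_frontier) active — direct: (1, 1)
  layer 1 (follow_wall) active — suppresses: (-1, -3)
  layer 2 (escape) idle — unchanged: (-1, -3)
  layer 3 (halt) idle — unchanged: (-1, -3)
  → actuator (-1, -3)
tick 3:
  layer 0 (explore_frontier) active — direct: (1, 1)
  layer 1 (follow_wall) active — suppresses: (-1, -3)
  layer 2 (escape) idle — unchanged: (-1, -3)
  layer 3 (halt) idle — unchanged: (-1, -3)
  → actuator (-1, -3)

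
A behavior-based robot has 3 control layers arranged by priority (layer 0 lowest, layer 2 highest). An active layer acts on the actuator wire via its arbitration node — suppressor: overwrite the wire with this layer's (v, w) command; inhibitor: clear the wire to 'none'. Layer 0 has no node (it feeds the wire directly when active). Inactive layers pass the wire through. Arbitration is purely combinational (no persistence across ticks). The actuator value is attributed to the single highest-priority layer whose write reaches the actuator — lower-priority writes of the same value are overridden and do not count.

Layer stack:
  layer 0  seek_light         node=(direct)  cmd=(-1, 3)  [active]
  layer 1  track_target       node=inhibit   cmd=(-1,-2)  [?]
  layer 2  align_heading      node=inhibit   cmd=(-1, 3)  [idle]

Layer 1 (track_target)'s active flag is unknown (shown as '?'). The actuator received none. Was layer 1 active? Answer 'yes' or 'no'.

yes

If layer 1 is active=yes:
  actuator would be none
If layer 1 is active=no:
  actuator would be (-1, 3)
Observed none, so layer 1 was active.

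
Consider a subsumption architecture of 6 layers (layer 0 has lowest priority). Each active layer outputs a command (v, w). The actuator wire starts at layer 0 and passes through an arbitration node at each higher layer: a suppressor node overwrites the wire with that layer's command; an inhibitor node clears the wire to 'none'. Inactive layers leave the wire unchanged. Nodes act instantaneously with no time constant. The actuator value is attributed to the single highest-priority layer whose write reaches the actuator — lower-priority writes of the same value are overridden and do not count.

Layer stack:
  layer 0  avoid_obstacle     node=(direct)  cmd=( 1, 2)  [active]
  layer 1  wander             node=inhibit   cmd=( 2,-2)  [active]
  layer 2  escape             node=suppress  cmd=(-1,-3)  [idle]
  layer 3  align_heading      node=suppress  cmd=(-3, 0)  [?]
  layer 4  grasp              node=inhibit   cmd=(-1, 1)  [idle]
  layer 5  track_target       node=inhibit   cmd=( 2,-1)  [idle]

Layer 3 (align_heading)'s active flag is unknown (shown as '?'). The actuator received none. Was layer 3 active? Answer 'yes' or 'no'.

no

If layer 3 is active=yes:
  actuator would be (-3, 0)
If layer 3 is active=no:
  actuator would be none
Observed none, so layer 3 was idle.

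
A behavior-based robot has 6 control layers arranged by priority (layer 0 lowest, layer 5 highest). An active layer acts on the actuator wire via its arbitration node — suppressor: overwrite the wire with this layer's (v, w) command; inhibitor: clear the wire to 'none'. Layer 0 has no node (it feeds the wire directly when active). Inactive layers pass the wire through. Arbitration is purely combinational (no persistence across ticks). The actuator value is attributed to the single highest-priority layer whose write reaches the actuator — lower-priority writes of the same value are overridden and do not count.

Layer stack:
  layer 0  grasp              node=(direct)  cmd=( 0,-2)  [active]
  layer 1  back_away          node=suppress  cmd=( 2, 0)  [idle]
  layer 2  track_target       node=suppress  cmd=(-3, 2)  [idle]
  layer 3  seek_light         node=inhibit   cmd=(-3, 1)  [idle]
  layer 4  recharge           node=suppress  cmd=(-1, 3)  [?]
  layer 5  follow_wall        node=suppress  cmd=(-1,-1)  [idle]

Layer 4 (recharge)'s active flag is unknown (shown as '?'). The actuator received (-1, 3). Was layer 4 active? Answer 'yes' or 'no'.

If layer 4 is active=yes:
  actuator would be (-1, 3)
If layer 4 is active=no:
  actuator would be (0, -2)
Observed (-1, 3), so layer 4 was active.

yes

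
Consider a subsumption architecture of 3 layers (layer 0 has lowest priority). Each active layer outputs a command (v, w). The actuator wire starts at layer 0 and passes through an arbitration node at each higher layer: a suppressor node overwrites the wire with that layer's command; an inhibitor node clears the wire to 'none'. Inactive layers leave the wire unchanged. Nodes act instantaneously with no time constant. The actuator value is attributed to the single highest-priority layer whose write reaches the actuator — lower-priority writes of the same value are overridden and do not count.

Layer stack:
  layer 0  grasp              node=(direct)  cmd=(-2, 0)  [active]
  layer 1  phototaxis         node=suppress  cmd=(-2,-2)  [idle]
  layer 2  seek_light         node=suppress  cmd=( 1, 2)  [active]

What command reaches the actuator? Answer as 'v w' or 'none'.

1 2

L0 grasp: active, feeds wire = (-2, 0)
L1 phototaxis: idle → wire stays (-2, 0)
L2 seek_light: active, suppressor → wire = (1, 2)
actuator = (1, 2)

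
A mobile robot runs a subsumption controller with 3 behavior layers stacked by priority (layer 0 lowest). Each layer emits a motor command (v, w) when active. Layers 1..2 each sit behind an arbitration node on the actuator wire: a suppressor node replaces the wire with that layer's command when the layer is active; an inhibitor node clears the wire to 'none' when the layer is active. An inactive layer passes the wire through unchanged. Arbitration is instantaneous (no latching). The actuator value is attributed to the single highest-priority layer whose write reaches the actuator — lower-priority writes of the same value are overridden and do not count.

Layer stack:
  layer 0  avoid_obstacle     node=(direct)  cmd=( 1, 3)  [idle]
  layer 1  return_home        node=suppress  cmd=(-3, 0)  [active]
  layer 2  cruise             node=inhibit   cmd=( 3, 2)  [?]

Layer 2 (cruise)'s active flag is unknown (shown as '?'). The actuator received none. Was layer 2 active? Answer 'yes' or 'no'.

If layer 2 is active=yes:
  actuator would be none
If layer 2 is active=no:
  actuator would be (-3, 0)
Observed none, so layer 2 was active.

yes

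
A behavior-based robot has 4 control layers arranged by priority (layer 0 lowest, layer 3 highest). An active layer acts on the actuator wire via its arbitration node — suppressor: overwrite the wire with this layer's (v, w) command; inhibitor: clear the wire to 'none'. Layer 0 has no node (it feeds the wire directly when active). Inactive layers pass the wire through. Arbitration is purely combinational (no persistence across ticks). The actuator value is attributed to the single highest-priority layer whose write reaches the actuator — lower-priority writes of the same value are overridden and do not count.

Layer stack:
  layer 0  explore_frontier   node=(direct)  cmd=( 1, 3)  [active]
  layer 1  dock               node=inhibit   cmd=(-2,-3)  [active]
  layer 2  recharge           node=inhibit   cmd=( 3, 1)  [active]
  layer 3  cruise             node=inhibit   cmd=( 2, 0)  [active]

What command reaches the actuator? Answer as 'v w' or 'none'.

none

[0] explore_frontier on; wire := (1, 3)
[1] dock on (inhibit); wire := none
[2] recharge on (inhibit); wire := none
[3] cruise on (inhibit); wire := none
output none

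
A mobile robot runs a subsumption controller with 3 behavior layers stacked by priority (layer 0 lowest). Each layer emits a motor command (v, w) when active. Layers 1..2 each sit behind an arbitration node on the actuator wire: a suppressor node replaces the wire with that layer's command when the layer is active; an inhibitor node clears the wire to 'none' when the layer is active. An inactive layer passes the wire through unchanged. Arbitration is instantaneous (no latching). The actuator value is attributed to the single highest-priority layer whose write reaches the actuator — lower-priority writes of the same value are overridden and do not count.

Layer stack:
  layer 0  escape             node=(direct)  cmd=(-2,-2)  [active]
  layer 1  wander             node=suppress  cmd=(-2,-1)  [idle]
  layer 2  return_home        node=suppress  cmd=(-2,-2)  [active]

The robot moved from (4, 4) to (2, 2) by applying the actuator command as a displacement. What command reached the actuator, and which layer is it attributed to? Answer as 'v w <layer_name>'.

displacement = (2, 2) − (4, 4) = (-2, -2)
[0] escape on; wire := (-2, -2)
[1] wander off; pass (-2, -2)
[2] return_home on (suppress); wire := (-2, -2)
output (-2, -2) — from layer 2 (return_home)

-2 -2 return_home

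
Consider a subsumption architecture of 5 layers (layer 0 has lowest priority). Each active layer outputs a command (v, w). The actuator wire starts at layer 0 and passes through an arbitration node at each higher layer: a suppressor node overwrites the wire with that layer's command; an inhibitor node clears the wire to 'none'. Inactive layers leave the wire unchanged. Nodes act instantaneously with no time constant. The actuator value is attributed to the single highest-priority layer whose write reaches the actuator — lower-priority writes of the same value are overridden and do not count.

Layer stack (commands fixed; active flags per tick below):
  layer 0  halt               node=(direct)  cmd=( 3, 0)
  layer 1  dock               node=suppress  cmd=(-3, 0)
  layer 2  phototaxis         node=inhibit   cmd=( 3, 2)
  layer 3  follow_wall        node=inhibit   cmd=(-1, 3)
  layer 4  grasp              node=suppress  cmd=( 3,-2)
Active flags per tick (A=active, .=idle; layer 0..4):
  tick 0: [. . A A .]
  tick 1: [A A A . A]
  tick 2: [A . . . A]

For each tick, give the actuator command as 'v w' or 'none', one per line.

none
3 -2
3 -2

tick 0:
  L0 halt: idle → wire = none
  L1 dock: idle → wire stays none
  L2 phototaxis: active, inhibitor → wire = none
  L3 follow_wall: active, inhibitor → wire = none
  L4 grasp: idle → wire stays none
  actuator = none
tick 1:
  L0 halt: active, feeds wire = (3, 0)
  L1 dock: active, suppressor → wire = (-3, 0)
  L2 phototaxis: active, inhibitor → wire = none
  L3 follow_wall: idle → wire stays none
  L4 grasp: active, suppressor → wire = (3, -2)
  actuator = (3, -2)
tick 2:
  L0 halt: active, feeds wire = (3, 0)
  L1 dock: idle → wire stays (3, 0)
  L2 phototaxis: idle → wire stays (3, 0)
  L3 follow_wall: idle → wire stays (3, 0)
  L4 grasp: active, suppressor → wire = (3, -2)
  actuator = (3, -2)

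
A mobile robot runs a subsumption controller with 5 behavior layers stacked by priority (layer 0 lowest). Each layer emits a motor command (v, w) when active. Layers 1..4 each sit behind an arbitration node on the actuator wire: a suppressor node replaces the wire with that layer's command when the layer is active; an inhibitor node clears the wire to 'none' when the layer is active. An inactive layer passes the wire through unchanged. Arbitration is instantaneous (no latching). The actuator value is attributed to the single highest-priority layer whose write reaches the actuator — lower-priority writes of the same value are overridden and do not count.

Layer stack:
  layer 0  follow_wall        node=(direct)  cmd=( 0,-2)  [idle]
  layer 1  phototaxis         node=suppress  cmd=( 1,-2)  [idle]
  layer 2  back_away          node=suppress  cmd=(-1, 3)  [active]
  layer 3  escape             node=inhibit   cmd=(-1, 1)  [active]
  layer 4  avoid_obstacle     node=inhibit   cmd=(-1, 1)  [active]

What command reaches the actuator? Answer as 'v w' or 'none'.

none

layer 0 (follow_wall) idle — none
layer 1 (phototaxis) idle — unchanged: none
layer 2 (back_away) active — suppresses: (-1, 3)
layer 3 (escape) active — inhibits: none
layer 4 (avoid_obstacle) active — inhibits: none
→ actuator none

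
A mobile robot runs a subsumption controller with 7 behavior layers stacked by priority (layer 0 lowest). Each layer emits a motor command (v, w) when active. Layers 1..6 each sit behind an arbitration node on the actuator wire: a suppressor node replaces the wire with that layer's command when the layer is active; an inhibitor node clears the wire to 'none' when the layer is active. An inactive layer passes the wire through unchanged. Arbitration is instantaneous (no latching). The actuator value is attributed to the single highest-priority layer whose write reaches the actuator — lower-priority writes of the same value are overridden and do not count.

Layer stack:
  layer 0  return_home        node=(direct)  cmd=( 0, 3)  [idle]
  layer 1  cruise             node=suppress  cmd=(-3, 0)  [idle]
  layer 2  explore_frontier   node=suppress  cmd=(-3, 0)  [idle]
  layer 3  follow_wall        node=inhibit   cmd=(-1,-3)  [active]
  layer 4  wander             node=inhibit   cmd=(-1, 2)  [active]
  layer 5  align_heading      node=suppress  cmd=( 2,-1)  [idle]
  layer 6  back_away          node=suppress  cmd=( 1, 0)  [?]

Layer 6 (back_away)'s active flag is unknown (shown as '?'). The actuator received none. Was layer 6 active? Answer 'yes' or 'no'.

no

If layer 6 is active=yes:
  actuator would be (1, 0)
If layer 6 is active=no:
  actuator would be none
Observed none, so layer 6 was idle.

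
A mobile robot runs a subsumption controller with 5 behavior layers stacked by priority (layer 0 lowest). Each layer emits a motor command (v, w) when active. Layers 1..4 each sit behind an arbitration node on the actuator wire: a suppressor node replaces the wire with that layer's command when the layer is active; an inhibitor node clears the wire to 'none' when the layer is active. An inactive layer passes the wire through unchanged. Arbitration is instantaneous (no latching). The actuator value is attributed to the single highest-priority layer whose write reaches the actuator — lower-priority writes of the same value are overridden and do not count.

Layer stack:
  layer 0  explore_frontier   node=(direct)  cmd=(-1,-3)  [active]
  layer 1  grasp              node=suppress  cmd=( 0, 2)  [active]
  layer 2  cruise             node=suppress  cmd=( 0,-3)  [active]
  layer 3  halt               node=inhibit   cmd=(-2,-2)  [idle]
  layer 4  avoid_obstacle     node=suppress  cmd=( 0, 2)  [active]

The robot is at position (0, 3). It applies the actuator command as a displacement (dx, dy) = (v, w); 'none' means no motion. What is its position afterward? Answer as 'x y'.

layer 0 (explore_frontier) active — direct: (-1, -3)
layer 1 (grasp) active — suppresses: (0, 2)
layer 2 (cruise) active — suppresses: (0, -3)
layer 3 (halt) idle — unchanged: (0, -3)
layer 4 (avoid_obstacle) active — suppresses: (0, 2)
→ actuator (0, 2)
position: (0, 3) + (0, 2) = (0, 5)

0 5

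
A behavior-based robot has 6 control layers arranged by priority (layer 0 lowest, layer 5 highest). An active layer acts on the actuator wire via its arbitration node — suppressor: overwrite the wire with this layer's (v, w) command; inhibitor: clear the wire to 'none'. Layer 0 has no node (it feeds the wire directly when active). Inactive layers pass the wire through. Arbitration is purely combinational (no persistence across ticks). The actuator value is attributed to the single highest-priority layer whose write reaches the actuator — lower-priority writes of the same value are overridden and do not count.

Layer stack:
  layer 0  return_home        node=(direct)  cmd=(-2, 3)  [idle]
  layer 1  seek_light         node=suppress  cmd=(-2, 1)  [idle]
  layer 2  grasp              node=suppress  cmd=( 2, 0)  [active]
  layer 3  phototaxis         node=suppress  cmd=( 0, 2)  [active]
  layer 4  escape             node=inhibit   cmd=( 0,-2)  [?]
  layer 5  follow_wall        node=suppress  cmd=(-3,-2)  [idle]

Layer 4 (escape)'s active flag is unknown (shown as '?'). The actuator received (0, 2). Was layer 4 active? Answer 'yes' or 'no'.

If layer 4 is active=yes:
  actuator would be none
If layer 4 is active=no:
  actuator would be (0, 2)
Observed (0, 2), so layer 4 was idle.

no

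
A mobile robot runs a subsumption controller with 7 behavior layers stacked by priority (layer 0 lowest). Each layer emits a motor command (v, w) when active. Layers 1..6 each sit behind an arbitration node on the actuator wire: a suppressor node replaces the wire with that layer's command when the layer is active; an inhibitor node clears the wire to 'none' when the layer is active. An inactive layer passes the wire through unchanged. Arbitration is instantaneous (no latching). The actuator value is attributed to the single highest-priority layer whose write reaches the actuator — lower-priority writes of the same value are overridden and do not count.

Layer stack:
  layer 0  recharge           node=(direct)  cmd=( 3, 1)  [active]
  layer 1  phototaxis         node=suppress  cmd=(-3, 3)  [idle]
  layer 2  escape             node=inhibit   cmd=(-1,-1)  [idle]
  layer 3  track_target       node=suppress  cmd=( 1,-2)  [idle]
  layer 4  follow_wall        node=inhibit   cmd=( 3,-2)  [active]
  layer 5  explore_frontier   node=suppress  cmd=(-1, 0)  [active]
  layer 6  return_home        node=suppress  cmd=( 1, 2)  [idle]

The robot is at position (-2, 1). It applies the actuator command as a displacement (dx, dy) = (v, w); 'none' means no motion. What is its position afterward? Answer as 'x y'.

layer 0 (recharge) active — direct: (3, 1)
layer 1 (phototaxis) idle — unchanged: (3, 1)
layer 2 (escape) idle — unchanged: (3, 1)
layer 3 (track_target) idle — unchanged: (3, 1)
layer 4 (follow_wall) active — inhibits: none
layer 5 (explore_frontier) active — suppresses: (-1, 0)
layer 6 (return_home) idle — unchanged: (-1, 0)
→ actuator (-1, 0)
position: (-2, 1) + (-1, 0) = (-3, 1)

-3 1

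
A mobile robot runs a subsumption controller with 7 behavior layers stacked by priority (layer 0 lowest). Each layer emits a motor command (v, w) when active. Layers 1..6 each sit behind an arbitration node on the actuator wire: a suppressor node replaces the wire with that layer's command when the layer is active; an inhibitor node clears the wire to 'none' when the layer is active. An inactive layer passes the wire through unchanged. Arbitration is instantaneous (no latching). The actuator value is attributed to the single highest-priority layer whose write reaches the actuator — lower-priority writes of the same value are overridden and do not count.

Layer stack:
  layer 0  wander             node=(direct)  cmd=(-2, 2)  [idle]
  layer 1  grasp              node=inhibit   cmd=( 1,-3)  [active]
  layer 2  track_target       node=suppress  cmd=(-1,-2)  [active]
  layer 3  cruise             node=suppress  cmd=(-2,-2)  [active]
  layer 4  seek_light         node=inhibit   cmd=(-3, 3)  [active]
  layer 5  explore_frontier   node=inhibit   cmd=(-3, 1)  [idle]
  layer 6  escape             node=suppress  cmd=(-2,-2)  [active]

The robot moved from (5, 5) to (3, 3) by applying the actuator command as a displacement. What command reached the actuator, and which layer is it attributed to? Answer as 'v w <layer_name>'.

displacement = (3, 3) − (5, 5) = (-2, -2)
[0] wander off; wire := none
[1] grasp on (inhibit); wire := none
[2] track_target on (suppress); wire := (-1, -2)
[3] cruise on (suppress); wire := (-2, -2)
[4] seek_light on (inhibit); wire := none
[5] explore_frontier off; pass none
[6] escape on (suppress); wire := (-2, -2)
output (-2, -2) — from layer 6 (escape)

-2 -2 escape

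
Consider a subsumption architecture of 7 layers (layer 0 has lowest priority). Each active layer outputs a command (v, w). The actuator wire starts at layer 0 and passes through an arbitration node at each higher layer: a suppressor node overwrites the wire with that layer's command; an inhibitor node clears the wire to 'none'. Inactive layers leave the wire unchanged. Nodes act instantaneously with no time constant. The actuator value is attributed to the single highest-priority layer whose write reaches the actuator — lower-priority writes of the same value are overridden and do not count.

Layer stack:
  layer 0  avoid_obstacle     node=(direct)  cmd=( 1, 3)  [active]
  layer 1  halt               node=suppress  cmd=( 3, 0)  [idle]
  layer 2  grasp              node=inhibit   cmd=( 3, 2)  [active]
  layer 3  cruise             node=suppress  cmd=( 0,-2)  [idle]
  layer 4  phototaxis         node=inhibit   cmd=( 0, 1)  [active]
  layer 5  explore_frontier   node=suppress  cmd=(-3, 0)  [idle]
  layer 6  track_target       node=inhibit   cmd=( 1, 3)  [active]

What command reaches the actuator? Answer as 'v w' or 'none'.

none

layer 0 (avoid_obstacle) active — direct: (1, 3)
layer 1 (halt) idle — unchanged: (1, 3)
layer 2 (grasp) active — inhibits: none
layer 3 (cruise) idle — unchanged: none
layer 4 (phototaxis) active — inhibits: none
layer 5 (explore_frontier) idle — unchanged: none
layer 6 (track_target) active — inhibits: none
→ actuator none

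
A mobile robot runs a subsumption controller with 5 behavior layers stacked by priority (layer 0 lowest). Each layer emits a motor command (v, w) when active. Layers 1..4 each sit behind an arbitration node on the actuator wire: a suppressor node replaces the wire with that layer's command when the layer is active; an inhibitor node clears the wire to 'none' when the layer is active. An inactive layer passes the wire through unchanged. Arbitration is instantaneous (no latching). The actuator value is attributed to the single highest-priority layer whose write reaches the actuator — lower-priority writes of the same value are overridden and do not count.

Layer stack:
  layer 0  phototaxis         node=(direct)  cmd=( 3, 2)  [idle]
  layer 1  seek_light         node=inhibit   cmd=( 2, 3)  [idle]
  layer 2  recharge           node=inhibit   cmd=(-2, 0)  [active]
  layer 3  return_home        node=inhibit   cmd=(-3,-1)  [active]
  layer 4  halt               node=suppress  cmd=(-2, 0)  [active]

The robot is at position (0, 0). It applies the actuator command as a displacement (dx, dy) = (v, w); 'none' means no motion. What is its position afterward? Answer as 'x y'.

-2 0

L0 phototaxis: idle → wire = none
L1 seek_light: idle → wire stays none
L2 recharge: active, inhibitor → wire = none
L3 return_home: active, inhibitor → wire = none
L4 halt: active, suppressor → wire = (-2, 0)
actuator = (-2, 0)
position: (0, 0) + (-2, 0) = (-2, 0)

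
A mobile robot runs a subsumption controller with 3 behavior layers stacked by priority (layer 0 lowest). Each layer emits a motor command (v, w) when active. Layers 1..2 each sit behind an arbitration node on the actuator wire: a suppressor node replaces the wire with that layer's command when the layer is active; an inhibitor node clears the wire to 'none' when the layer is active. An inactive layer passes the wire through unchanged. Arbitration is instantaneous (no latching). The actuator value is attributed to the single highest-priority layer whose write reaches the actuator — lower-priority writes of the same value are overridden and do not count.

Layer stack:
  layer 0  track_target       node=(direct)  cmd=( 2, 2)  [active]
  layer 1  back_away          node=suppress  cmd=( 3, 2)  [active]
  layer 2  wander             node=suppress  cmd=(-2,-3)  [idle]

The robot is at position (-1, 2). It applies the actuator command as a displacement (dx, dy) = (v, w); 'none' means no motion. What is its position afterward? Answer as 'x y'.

[0] track_target on; wire := (2, 2)
[1] back_away on (suppress); wire := (3, 2)
[2] wander off; pass (3, 2)
output (3, 2)
position: (-1, 2) + (3, 2) = (2, 4)

2 4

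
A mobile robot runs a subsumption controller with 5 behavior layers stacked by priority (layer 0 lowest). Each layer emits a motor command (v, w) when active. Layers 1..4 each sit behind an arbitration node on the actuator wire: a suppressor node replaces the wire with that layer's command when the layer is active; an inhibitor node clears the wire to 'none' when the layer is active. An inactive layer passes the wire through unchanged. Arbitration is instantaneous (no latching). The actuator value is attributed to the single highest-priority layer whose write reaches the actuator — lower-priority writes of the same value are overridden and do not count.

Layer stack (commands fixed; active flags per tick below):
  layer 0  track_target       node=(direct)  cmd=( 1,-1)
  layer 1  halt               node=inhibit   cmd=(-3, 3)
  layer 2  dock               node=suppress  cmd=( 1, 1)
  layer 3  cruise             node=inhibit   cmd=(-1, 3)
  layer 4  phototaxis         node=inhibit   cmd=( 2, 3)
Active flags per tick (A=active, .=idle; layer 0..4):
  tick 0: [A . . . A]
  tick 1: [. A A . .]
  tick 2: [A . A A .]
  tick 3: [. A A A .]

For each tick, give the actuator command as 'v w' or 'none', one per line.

none
1 1
none
none

tick 0:
  layer 0 (track_target) active — direct: (1, -1)
  layer 1 (halt) idle — unchanged: (1, -1)
  layer 2 (dock) idle — unchanged: (1, -1)
  layer 3 (cruise) idle — unchanged: (1, -1)
  layer 4 (phototaxis) active — inhibits: none
  → actuator none
tick 1:
  layer 0 (track_target) idle — none
  layer 1 (halt) active — inhibits: none
  layer 2 (dock) active — suppresses: (1, 1)
  layer 3 (cruise) idle — unchanged: (1, 1)
  layer 4 (phototaxis) idle — unchanged: (1, 1)
  → actuator (1, 1)
tick 2:
  layer 0 (track_target) active — direct: (1, -1)
  layer 1 (halt) idle — unchanged: (1, -1)
  layer 2 (dock) active — suppresses: (1, 1)
  layer 3 (cruise) active — inhibits: none
  layer 4 (phototaxis) idle — unchanged: none
  → actuator none
tick 3:
  layer 0 (track_target) idle — none
  layer 1 (halt) active — inhibits: none
  layer 2 (dock) active — suppresses: (1, 1)
  layer 3 (cruise) active — inhibits: none
  layer 4 (phototaxis) idle — unchanged: none
  → actuator none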